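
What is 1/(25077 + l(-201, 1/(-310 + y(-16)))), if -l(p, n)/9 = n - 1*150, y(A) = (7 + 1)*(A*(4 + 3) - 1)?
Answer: 1214/32082387 ≈ 3.7840e-5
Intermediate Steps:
y(A) = -8 + 56*A (y(A) = 8*(A*7 - 1) = 8*(7*A - 1) = 8*(-1 + 7*A) = -8 + 56*A)
l(p, n) = 1350 - 9*n (l(p, n) = -9*(n - 1*150) = -9*(n - 150) = -9*(-150 + n) = 1350 - 9*n)
1/(25077 + l(-201, 1/(-310 + y(-16)))) = 1/(25077 + (1350 - 9/(-310 + (-8 + 56*(-16))))) = 1/(25077 + (1350 - 9/(-310 + (-8 - 896)))) = 1/(25077 + (1350 - 9/(-310 - 904))) = 1/(25077 + (1350 - 9/(-1214))) = 1/(25077 + (1350 - 9*(-1/1214))) = 1/(25077 + (1350 + 9/1214)) = 1/(25077 + 1638909/1214) = 1/(32082387/1214) = 1214/32082387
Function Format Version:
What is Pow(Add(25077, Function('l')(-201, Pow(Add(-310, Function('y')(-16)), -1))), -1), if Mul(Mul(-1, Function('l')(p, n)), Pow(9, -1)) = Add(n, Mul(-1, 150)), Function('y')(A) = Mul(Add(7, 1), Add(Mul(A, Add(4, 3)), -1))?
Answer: Rational(1214, 32082387) ≈ 3.7840e-5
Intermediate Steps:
Function('y')(A) = Add(-8, Mul(56, A)) (Function('y')(A) = Mul(8, Add(Mul(A, 7), -1)) = Mul(8, Add(Mul(7, A), -1)) = Mul(8, Add(-1, Mul(7, A))) = Add(-8, Mul(56, A)))
Function('l')(p, n) = Add(1350, Mul(-9, n)) (Function('l')(p, n) = Mul(-9, Add(n, Mul(-1, 150))) = Mul(-9, Add(n, -150)) = Mul(-9, Add(-150, n)) = Add(1350, Mul(-9, n)))
Pow(Add(25077, Function('l')(-201, Pow(Add(-310, Function('y')(-16)), -1))), -1) = Pow(Add(25077, Add(1350, Mul(-9, Pow(Add(-310, Add(-8, Mul(56, -16))), -1)))), -1) = Pow(Add(25077, Add(1350, Mul(-9, Pow(Add(-310, Add(-8, -896)), -1)))), -1) = Pow(Add(25077, Add(1350, Mul(-9, Pow(Add(-310, -904), -1)))), -1) = Pow(Add(25077, Add(1350, Mul(-9, Pow(-1214, -1)))), -1) = Pow(Add(25077, Add(1350, Mul(-9, Rational(-1, 1214)))), -1) = Pow(Add(25077, Add(1350, Rational(9, 1214))), -1) = Pow(Add(25077, Rational(1638909, 1214)), -1) = Pow(Rational(32082387, 1214), -1) = Rational(1214, 32082387)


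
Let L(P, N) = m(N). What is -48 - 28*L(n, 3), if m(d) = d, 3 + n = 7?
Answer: -132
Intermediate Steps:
n = 4 (n = -3 + 7 = 4)
L(P, N) = N
-48 - 28*L(n, 3) = -48 - 28*3 = -48 - 84 = -132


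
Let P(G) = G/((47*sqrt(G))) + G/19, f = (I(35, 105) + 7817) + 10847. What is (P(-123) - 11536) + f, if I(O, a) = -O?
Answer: 134644/19 + I*sqrt(123)/47 ≈ 7086.5 + 0.23597*I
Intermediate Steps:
f = 18629 (f = (-1*35 + 7817) + 10847 = (-35 + 7817) + 10847 = 7782 + 10847 = 18629)
P(G) = G/19 + sqrt(G)/47 (P(G) = G*(1/(47*sqrt(G))) + G*(1/19) = sqrt(G)/47 + G/19 = G/19 + sqrt(G)/47)
(P(-123) - 11536) + f = (((1/19)*(-123) + sqrt(-123)/47) - 11536) + 18629 = ((-123/19 + (I*sqrt(123))/47) - 11536) + 18629 = ((-123/19 + I*sqrt(123)/47) - 11536) + 18629 = (-219307/19 + I*sqrt(123)/47) + 18629 = 134644/19 + I*sqrt(123)/47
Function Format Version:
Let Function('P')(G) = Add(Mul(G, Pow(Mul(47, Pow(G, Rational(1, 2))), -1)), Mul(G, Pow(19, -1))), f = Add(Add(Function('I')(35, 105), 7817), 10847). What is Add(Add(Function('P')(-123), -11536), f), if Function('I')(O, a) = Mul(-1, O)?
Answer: Add(Rational(134644, 19), Mul(Rational(1, 47), I, Pow(123, Rational(1, 2)))) ≈ Add(7086.5, Mul(0.23597, I))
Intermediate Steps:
f = 18629 (f = Add(Add(Mul(-1, 35), 7817), 10847) = Add(Add(-35, 7817), 10847) = Add(7782, 10847) = 18629)
Function('P')(G) = Add(Mul(Rational(1, 19), G), Mul(Rational(1, 47), Pow(G, Rational(1, 2)))) (Function('P')(G) = Add(Mul(G, Mul(Rational(1, 47), Pow(G, Rational(-1, 2)))), Mul(G, Rational(1, 19))) = Add(Mul(Rational(1, 47), Pow(G, Rational(1, 2))), Mul(Rational(1, 19), G)) = Add(Mul(Rational(1, 19), G), Mul(Rational(1, 47), Pow(G, Rational(1, 2)))))
Add(Add(Function('P')(-123), -11536), f) = Add(Add(Add(Mul(Rational(1, 19), -123), Mul(Rational(1, 47), Pow(-123, Rational(1, 2)))), -11536), 18629) = Add(Add(Add(Rational(-123, 19), Mul(Rational(1, 47), Mul(I, Pow(123, Rational(1, 2))))), -11536), 18629) = Add(Add(Add(Rational(-123, 19), Mul(Rational(1, 47), I, Pow(123, Rational(1, 2)))), -11536), 18629) = Add(Add(Rational(-219307, 19), Mul(Rational(1, 47), I, Pow(123, Rational(1, 2)))), 18629) = Add(Rational(134644, 19), Mul(Rational(1, 47), I, Pow(123, Rational(1, 2))))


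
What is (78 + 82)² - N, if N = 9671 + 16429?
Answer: -500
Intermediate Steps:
N = 26100
(78 + 82)² - N = (78 + 82)² - 1*26100 = 160² - 26100 = 25600 - 26100 = -500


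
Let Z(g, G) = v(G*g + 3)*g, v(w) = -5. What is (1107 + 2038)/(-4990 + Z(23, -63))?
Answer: -629/1021 ≈ -0.61606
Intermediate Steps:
Z(g, G) = -5*g
(1107 + 2038)/(-4990 + Z(23, -63)) = (1107 + 2038)/(-4990 - 5*23) = 3145/(-4990 - 115) = 3145/(-5105) = 3145*(-1/5105) = -629/1021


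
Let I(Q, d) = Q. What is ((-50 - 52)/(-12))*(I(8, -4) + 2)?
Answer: 85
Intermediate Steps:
((-50 - 52)/(-12))*(I(8, -4) + 2) = ((-50 - 52)/(-12))*(8 + 2) = -102*(-1/12)*10 = (17/2)*10 = 85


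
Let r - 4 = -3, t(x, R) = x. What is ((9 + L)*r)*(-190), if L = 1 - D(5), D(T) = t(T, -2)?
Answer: -950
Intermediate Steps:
r = 1 (r = 4 - 3 = 1)
D(T) = T
L = -4 (L = 1 - 1*5 = 1 - 5 = -4)
((9 + L)*r)*(-190) = ((9 - 4)*1)*(-190) = (5*1)*(-190) = 5*(-190) = -950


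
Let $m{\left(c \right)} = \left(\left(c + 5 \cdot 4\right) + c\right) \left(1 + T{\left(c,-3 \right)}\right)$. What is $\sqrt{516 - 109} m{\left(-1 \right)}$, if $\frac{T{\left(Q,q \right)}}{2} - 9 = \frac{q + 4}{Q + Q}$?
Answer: $324 \sqrt{407} \approx 6536.5$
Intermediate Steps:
$T{\left(Q,q \right)} = 18 + \frac{4 + q}{Q}$ ($T{\left(Q,q \right)} = 18 + 2 \frac{q + 4}{Q + Q} = 18 + 2 \frac{4 + q}{2 Q} = 18 + \frac{4 + q}{Q}$)
$m{\left(c \right)} = \left(1 + \frac{1 + 18 c}{c}\right) \left(20 + 2 c\right)$ ($m{\left(c \right)} = \left(\left(c + 5 \cdot 4\right) + c\right) \left(1 + \frac{4 - 3 + 18 c}{c}\right) = \left(\left(c + 20\right) + c\right) \left(1 + \frac{1 + 18 c}{c}\right) = \left(\left(20 + c\right) + c\right) \left(1 + \frac{1 + 18 c}{c}\right) = \left(20 + 2 c\right) \left(1 + \frac{1 + 18 c}{c}\right) = \left(1 + \frac{1 + 18 c}{c}\right) \left(20 + 2 c\right)$)
$\sqrt{516 - 109} m{\left(-1 \right)} = \sqrt{516 - 109} \left(382 + \frac{20}{-1} + 38 \left(-1\right)\right) = \sqrt{407} \left(382 + 20 \left(-1\right) - 38\right) = \sqrt{407} \left(382 - 20 - 38\right) = \sqrt{407} \cdot 324 = 324 \sqrt{407}$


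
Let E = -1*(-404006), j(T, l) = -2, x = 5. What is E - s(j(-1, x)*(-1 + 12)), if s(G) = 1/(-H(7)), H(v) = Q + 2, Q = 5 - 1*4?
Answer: 1212019/3 ≈ 4.0401e+5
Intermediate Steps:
Q = 1 (Q = 5 - 4 = 1)
H(v) = 3 (H(v) = 1 + 2 = 3)
E = 404006
s(G) = -1/3 (s(G) = 1/(-1*3) = 1/(-3) = -1/3)
E - s(j(-1, x)*(-1 + 12)) = 404006 - 1*(-1/3) = 404006 + 1/3 = 1212019/3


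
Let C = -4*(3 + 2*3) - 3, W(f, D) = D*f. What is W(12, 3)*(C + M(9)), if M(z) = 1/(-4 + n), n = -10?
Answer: -9846/7 ≈ -1406.6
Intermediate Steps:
M(z) = -1/14 (M(z) = 1/(-4 - 10) = 1/(-14) = -1/14)
C = -39 (C = -4*(3 + 6) - 3 = -4*9 - 3 = -36 - 3 = -39)
W(12, 3)*(C + M(9)) = (3*12)*(-39 - 1/14) = 36*(-547/14) = -9846/7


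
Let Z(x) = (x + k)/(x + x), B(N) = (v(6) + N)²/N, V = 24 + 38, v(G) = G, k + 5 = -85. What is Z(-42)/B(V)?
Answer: 341/16184 ≈ 0.021070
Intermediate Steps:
k = -90 (k = -5 - 85 = -90)
V = 62
B(N) = (6 + N)²/N
Z(x) = (-90 + x)/(2*x) (Z(x) = (x - 90)/(x + x) = (-90 + x)/((2*x)) = (-90 + x)*(1/(2*x)) = (-90 + x)/(2*x))
Z(-42)/B(V) = ((½)*(-90 - 42)/(-42))/(((6 + 62)²/62)) = ((½)*(-1/42)*(-132))/(((1/62)*68²)) = 11/(7*(((1/62)*4624))) = 11/(7*(2312/31)) = (11/7)*(31/2312) = 341/16184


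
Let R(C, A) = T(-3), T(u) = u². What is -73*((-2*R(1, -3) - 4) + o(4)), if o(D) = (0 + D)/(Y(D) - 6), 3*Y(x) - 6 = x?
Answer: 3431/2 ≈ 1715.5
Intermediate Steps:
Y(x) = 2 + x/3
R(C, A) = 9 (R(C, A) = (-3)² = 9)
o(D) = D/(-4 + D/3) (o(D) = (0 + D)/((2 + D/3) - 6) = D/(-4 + D/3))
-73*((-2*R(1, -3) - 4) + o(4)) = -73*((-2*9 - 4) + 3*4/(-12 + 4)) = -73*((-18 - 4) + 3*4/(-8)) = -73*(-22 + 3*4*(-⅛)) = -73*(-22 - 3/2) = -73*(-47/2) = 3431/2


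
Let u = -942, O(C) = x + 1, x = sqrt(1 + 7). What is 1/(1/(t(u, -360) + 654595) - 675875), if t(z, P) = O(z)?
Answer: -289609682097552404/195739943887240805982001 + 2*sqrt(2)/195739943887240805982001 ≈ -1.4796e-6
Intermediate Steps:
x = 2*sqrt(2) (x = sqrt(8) = 2*sqrt(2) ≈ 2.8284)
O(C) = 1 + 2*sqrt(2) (O(C) = 2*sqrt(2) + 1 = 1 + 2*sqrt(2))
t(z, P) = 1 + 2*sqrt(2)
1/(1/(t(u, -360) + 654595) - 675875) = 1/(1/((1 + 2*sqrt(2)) + 654595) - 675875) = 1/(1/(654596 + 2*sqrt(2)) - 675875) = 1/(-675875 + 1/(654596 + 2*sqrt(2)))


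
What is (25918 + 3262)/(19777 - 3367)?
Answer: 2918/1641 ≈ 1.7782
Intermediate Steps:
(25918 + 3262)/(19777 - 3367) = 29180/16410 = 29180*(1/16410) = 2918/1641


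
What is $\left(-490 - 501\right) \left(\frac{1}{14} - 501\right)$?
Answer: $\frac{6949883}{14} \approx 4.9642 \cdot 10^{5}$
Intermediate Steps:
$\left(-490 - 501\right) \left(\frac{1}{14} - 501\right) = - 991 \left(\frac{1}{14} - 501\right) = \left(-991\right) \left(- \frac{7013}{14}\right) = \frac{6949883}{14}$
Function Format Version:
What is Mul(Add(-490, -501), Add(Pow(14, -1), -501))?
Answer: Rational(6949883, 14) ≈ 4.9642e+5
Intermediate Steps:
Mul(Add(-490, -501), Add(Pow(14, -1), -501)) = Mul(-991, Add(Rational(1, 14), -501)) = Mul(-991, Rational(-7013, 14)) = Rational(6949883, 14)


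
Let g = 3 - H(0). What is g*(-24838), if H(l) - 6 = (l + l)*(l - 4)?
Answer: 74514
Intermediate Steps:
H(l) = 6 + 2*l*(-4 + l) (H(l) = 6 + (l + l)*(l - 4) = 6 + (2*l)*(-4 + l) = 6 + 2*l*(-4 + l))
g = -3 (g = 3 - (6 - 8*0 + 2*0²) = 3 - (6 + 0 + 2*0) = 3 - (6 + 0 + 0) = 3 - 1*6 = 3 - 6 = -3)
g*(-24838) = -3*(-24838) = 74514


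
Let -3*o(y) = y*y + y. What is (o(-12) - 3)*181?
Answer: -8507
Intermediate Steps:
o(y) = -y/3 - y²/3 (o(y) = -(y*y + y)/3 = -(y² + y)/3 = -(y + y²)/3 = -y/3 - y²/3)
(o(-12) - 3)*181 = (-⅓*(-12)*(1 - 12) - 3)*181 = (-⅓*(-12)*(-11) - 3)*181 = (-44 - 3)*181 = -47*181 = -8507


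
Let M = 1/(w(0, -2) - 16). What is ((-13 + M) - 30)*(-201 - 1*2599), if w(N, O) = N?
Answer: 120575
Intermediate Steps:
M = -1/16 (M = 1/(0 - 16) = 1/(-16) = -1/16 ≈ -0.062500)
((-13 + M) - 30)*(-201 - 1*2599) = ((-13 - 1/16) - 30)*(-201 - 1*2599) = (-209/16 - 30)*(-201 - 2599) = -689/16*(-2800) = 120575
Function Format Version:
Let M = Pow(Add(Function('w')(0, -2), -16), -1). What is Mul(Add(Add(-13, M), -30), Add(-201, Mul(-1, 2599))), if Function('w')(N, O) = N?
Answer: 120575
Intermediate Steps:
M = Rational(-1, 16) (M = Pow(Add(0, -16), -1) = Pow(-16, -1) = Rational(-1, 16) ≈ -0.062500)
Mul(Add(Add(-13, M), -30), Add(-201, Mul(-1, 2599))) = Mul(Add(Add(-13, Rational(-1, 16)), -30), Add(-201, Mul(-1, 2599))) = Mul(Add(Rational(-209, 16), -30), Add(-201, -2599)) = Mul(Rational(-689, 16), -2800) = 120575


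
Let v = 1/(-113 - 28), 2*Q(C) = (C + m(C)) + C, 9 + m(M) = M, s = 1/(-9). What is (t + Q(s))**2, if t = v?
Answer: 434281/19881 ≈ 21.844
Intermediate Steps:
s = -1/9 ≈ -0.11111
m(M) = -9 + M
Q(C) = -9/2 + 3*C/2 (Q(C) = ((C + (-9 + C)) + C)/2 = ((-9 + 2*C) + C)/2 = (-9 + 3*C)/2 = -9/2 + 3*C/2)
v = -1/141 (v = 1/(-141) = -1/141 ≈ -0.0070922)
t = -1/141 ≈ -0.0070922
(t + Q(s))**2 = (-1/141 + (-9/2 + (3/2)*(-1/9)))**2 = (-1/141 + (-9/2 - 1/6))**2 = (-1/141 - 14/3)**2 = (-659/141)**2 = 434281/19881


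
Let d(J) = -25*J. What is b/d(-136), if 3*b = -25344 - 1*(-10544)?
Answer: -74/51 ≈ -1.4510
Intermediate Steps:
b = -14800/3 (b = (-25344 - 1*(-10544))/3 = (-25344 + 10544)/3 = (⅓)*(-14800) = -14800/3 ≈ -4933.3)
b/d(-136) = -14800/(3*((-25*(-136)))) = -14800/3/3400 = -14800/3*1/3400 = -74/51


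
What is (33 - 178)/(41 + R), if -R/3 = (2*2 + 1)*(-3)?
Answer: -145/86 ≈ -1.6860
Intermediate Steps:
R = 45 (R = -3*(2*2 + 1)*(-3) = -3*(4 + 1)*(-3) = -15*(-3) = -3*(-15) = 45)
(33 - 178)/(41 + R) = (33 - 178)/(41 + 45) = -145/86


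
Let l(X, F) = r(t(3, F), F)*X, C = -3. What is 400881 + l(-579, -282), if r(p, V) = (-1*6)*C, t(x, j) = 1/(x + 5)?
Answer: 390459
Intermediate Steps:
t(x, j) = 1/(5 + x)
r(p, V) = 18 (r(p, V) = -1*6*(-3) = -6*(-3) = 18)
l(X, F) = 18*X
400881 + l(-579, -282) = 400881 + 18*(-579) = 400881 - 10422 = 390459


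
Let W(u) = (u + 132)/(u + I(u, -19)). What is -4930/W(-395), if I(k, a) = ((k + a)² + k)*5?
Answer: 4213227300/263 ≈ 1.6020e+7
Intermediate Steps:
I(k, a) = 5*k + 5*(a + k)² (I(k, a) = ((a + k)² + k)*5 = (k + (a + k)²)*5 = 5*k + 5*(a + k)²)
W(u) = (132 + u)/(5*(-19 + u)² + 6*u) (W(u) = (u + 132)/(u + (5*u + 5*(-19 + u)²)) = (132 + u)/(5*(-19 + u)² + 6*u))
-4930/W(-395) = -4930*(5*(-19 - 395)² + 6*(-395))/(132 - 395) = -4930/(-263/(5*(-414)² - 2370)) = -4930/(-263/(5*171396 - 2370)) = -4930/(-263/(856980 - 2370)) = -4930/(-263/854610) = -4930*(-854610/263) = 4213227300/263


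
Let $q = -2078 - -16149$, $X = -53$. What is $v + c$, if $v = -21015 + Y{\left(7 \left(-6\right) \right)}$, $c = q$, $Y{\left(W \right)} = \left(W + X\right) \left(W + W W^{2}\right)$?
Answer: $7035406$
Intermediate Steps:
$Y{\left(W \right)} = \left(-53 + W\right) \left(W + W^{3}\right)$ ($Y{\left(W \right)} = \left(W - 53\right) \left(W + W W^{2}\right) = \left(-53 + W\right) \left(W + W^{3}\right)$)
$q = 14071$ ($q = -2078 + 16149 = 14071$)
$c = 14071$
$v = 7021335$ ($v = -21015 + 7 \left(-6\right) \left(-53 + 7 \left(-6\right) + \left(7 \left(-6\right)\right)^{3} - 53 \left(7 \left(-6\right)\right)^{2}\right) = -21015 - 42 \left(-53 - 42 + \left(-42\right)^{3} - 53 \left(-42\right)^{2}\right) = -21015 - 42 \left(-53 - 42 - 74088 - 93492\right) = -21015 - -7042350 = -21015 + 7042350 = 7021335$)
$v + c = 7021335 + 14071 = 7035406$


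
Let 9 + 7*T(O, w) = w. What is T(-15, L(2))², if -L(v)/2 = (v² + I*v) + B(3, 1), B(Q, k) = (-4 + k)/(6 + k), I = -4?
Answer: 1/2401 ≈ 0.00041649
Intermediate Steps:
B(Q, k) = (-4 + k)/(6 + k)
L(v) = 6/7 - 2*v² + 8*v (L(v) = -2*((v² - 4*v) + (-4 + 1)/(6 + 1)) = -2*((v² - 4*v) - 3/7) = -2*(-3/7 + v² - 4*v) = 6/7 - 2*v² + 8*v)
T(O, w) = -9/7 + w/7
T(-15, L(2))² = (-9/7 + (6/7 - 2*2² + 8*2)/7)² = (-9/7 + (6/7 - 2*4 + 16)/7)² = (-9/7 + (6/7 - 8 + 16)/7)² = (-9/7 + (⅐)*(62/7))² = (-9/7 + 62/49)² = (-1/49)² = 1/2401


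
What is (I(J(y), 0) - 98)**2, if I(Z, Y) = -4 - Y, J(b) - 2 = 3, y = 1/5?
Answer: 10404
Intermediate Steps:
y = 1/5 ≈ 0.20000
J(b) = 5 (J(b) = 2 + 3 = 5)
(I(J(y), 0) - 98)**2 = ((-4 - 1*0) - 98)**2 = ((-4 + 0) - 98)**2 = (-4 - 98)**2 = (-102)**2 = 10404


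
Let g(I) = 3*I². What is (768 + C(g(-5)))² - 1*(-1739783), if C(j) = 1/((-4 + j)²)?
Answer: 59199237682344/25411681 ≈ 2.3296e+6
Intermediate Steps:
C(j) = (-4 + j)⁻²
(768 + C(g(-5)))² - 1*(-1739783) = (768 + (-4 + 3*(-5)²)⁻²)² - 1*(-1739783) = (768 + (-4 + 3*25)⁻²)² + 1739783 = (768 + (-4 + 75)⁻²)² + 1739783 = (768 + 71⁻²)² + 1739783 = (768 + 1/5041)² + 1739783 = (3871489/5041)² + 1739783 = 14988427077121/25411681 + 1739783 = 59199237682344/25411681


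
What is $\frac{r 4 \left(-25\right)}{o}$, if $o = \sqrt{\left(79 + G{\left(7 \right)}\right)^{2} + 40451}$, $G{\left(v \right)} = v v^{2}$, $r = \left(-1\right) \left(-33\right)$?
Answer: $- \frac{220 \sqrt{218535}}{14569} \approx -7.0592$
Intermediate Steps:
$r = 33$
$G{\left(v \right)} = v^{3}$
$o = \sqrt{218535}$ ($o = \sqrt{\left(79 + 7^{3}\right)^{2} + 40451} = \sqrt{\left(79 + 343\right)^{2} + 40451} = \sqrt{422^{2} + 40451} = \sqrt{178084 + 40451} = \sqrt{218535} \approx 467.48$)
$\frac{r 4 \left(-25\right)}{o} = \frac{33 \cdot 4 \left(-25\right)}{\sqrt{218535}} = 132 \left(-25\right) \frac{\sqrt{218535}}{218535} = - 3300 \frac{\sqrt{218535}}{218535} = - \frac{220 \sqrt{218535}}{14569}$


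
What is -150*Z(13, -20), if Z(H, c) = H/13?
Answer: -150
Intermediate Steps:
Z(H, c) = H/13 (Z(H, c) = H*(1/13) = H/13)
-150*Z(13, -20) = -150*13/13 = -150*1 = -150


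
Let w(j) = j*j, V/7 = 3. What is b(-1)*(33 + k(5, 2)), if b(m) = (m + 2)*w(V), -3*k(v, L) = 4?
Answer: 13965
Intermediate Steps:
V = 21 (V = 7*3 = 21)
w(j) = j**2
k(v, L) = -4/3 (k(v, L) = -1/3*4 = -4/3)
b(m) = 882 + 441*m (b(m) = (m + 2)*21**2 = (2 + m)*441 = 882 + 441*m)
b(-1)*(33 + k(5, 2)) = (882 + 441*(-1))*(33 - 4/3) = (882 - 441)*(95/3) = 441*(95/3) = 13965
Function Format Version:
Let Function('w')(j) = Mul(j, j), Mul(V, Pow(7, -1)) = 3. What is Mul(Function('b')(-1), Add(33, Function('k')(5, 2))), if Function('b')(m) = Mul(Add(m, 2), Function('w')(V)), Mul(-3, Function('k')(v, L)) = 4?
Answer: 13965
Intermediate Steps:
V = 21 (V = Mul(7, 3) = 21)
Function('w')(j) = Pow(j, 2)
Function('k')(v, L) = Rational(-4, 3) (Function('k')(v, L) = Mul(Rational(-1, 3), 4) = Rational(-4, 3))
Function('b')(m) = Add(882, Mul(441, m)) (Function('b')(m) = Mul(Add(m, 2), Pow(21, 2)) = Mul(Add(2, m), 441) = Add(882, Mul(441, m)))
Mul(Function('b')(-1), Add(33, Function('k')(5, 2))) = Mul(Add(882, Mul(441, -1)), Add(33, Rational(-4, 3))) = Mul(Add(882, -441), Rational(95, 3)) = Mul(441, Rational(95, 3)) = 13965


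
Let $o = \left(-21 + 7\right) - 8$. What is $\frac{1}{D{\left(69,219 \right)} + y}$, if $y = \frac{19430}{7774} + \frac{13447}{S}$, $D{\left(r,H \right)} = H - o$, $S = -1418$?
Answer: $\frac{5511766}{1289842987} \approx 0.0042732$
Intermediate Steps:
$o = -22$ ($o = -14 - 8 = -22$)
$D{\left(r,H \right)} = 22 + H$ ($D{\left(r,H \right)} = H - -22 = H + 22 = 22 + H$)
$y = - \frac{38492619}{5511766}$ ($y = \frac{19430}{7774} + \frac{13447}{-1418} = 19430 \cdot \frac{1}{7774} + 13447 \left(- \frac{1}{1418}\right) = \frac{9715}{3887} - \frac{13447}{1418} = - \frac{38492619}{5511766} \approx -6.9837$)
$\frac{1}{D{\left(69,219 \right)} + y} = \frac{1}{\left(22 + 219\right) - \frac{38492619}{5511766}} = \frac{1}{241 - \frac{38492619}{5511766}} = \frac{1}{\frac{1289842987}{5511766}} = \frac{5511766}{1289842987}$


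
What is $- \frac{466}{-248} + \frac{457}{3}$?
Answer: $\frac{57367}{372} \approx 154.21$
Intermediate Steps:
$- \frac{466}{-248} + \frac{457}{3} = \left(-466\right) \left(- \frac{1}{248}\right) + 457 \cdot \frac{1}{3} = \frac{233}{124} + \frac{457}{3} = \frac{57367}{372}$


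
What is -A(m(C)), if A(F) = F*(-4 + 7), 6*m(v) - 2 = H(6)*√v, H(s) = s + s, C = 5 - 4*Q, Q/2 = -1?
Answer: -1 - 6*√13 ≈ -22.633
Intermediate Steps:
Q = -2 (Q = 2*(-1) = -2)
C = 13 (C = 5 - 4*(-2) = 5 + 8 = 13)
H(s) = 2*s
m(v) = ⅓ + 2*√v (m(v) = ⅓ + ((2*6)*√v)/6 = ⅓ + (12*√v)/6 = ⅓ + 2*√v)
A(F) = 3*F (A(F) = F*3 = 3*F)
-A(m(C)) = -3*(⅓ + 2*√13) = -(1 + 6*√13) = -1 - 6*√13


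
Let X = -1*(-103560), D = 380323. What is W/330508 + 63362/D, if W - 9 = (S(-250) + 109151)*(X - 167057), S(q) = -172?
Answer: -1315876598524023/62849897042 ≈ -20937.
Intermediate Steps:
X = 103560
W = -6919839554 (W = 9 + (-172 + 109151)*(103560 - 167057) = 9 + 108979*(-63497) = 9 - 6919839563 = -6919839554)
W/330508 + 63362/D = -6919839554/330508 + 63362/380323 = -6919839554*1/330508 + 63362*(1/380323) = -3459919777/165254 + 63362/380323 = -1315876598524023/62849897042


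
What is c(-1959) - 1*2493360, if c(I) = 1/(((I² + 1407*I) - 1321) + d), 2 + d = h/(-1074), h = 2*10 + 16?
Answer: -482036424254461/193328049 ≈ -2.4934e+6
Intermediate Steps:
h = 36 (h = 20 + 16 = 36)
d = -364/179 (d = -2 + 36/(-1074) = -2 + 36*(-1/1074) = -2 - 6/179 = -364/179 ≈ -2.0335)
c(I) = 1/(-236823/179 + I² + 1407*I) (c(I) = 1/(((I² + 1407*I) - 1321) - 364/179) = 1/((-1321 + I² + 1407*I) - 364/179) = 1/(-236823/179 + I² + 1407*I))
c(-1959) - 1*2493360 = 179/(-236823 + 179*(-1959)² + 251853*(-1959)) - 1*2493360 = 179/(-236823 + 179*3837681 - 493380027) - 2493360 = 179/(-236823 + 686944899 - 493380027) - 2493360 = 179/193328049 - 2493360 = -482036424254461/193328049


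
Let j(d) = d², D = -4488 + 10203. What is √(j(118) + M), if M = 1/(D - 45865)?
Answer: 3*√99759116666/8030 ≈ 118.00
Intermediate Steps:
D = 5715
M = -1/40150 (M = 1/(5715 - 45865) = 1/(-40150) = -1/40150 ≈ -2.4907e-5)
√(j(118) + M) = √(118² - 1/40150) = √(13924 - 1/40150) = √(559048599/40150) = 3*√99759116666/8030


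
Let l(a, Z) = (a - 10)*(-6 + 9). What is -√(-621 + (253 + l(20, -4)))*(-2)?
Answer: 26*I*√2 ≈ 36.77*I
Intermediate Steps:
l(a, Z) = -30 + 3*a (l(a, Z) = (-10 + a)*3 = -30 + 3*a)
-√(-621 + (253 + l(20, -4)))*(-2) = -√(-621 + (253 + (-30 + 3*20)))*(-2) = -√(-621 + (253 + (-30 + 60)))*(-2) = -√(-621 + (253 + 30))*(-2) = -√(-621 + 283)*(-2) = -√(-338)*(-2) = -13*I*√2*(-2) = -(-26)*I*√2 = 26*I*√2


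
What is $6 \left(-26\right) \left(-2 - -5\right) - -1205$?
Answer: $737$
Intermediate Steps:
$6 \left(-26\right) \left(-2 - -5\right) - -1205 = - 156 \left(-2 + 5\right) + 1205 = \left(-156\right) 3 + 1205 = -468 + 1205 = 737$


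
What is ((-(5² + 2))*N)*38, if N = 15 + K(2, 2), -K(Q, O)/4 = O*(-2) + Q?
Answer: -23598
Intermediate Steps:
K(Q, O) = -4*Q + 8*O (K(Q, O) = -4*(O*(-2) + Q) = -4*(-2*O + Q) = -4*(Q - 2*O) = -4*Q + 8*O)
N = 23 (N = 15 + (-4*2 + 8*2) = 15 + (-8 + 16) = 15 + 8 = 23)
((-(5² + 2))*N)*38 = (-(5² + 2)*23)*38 = (-(25 + 2)*23)*38 = (-1*27*23)*38 = -27*23*38 = -621*38 = -23598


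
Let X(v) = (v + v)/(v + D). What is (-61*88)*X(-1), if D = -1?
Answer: -5368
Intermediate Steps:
X(v) = 2*v/(-1 + v) (X(v) = (v + v)/(v - 1) = (2*v)/(-1 + v) = 2*v/(-1 + v))
(-61*88)*X(-1) = (-61*88)*(2*(-1)/(-1 - 1)) = -10736*(-1)/(-2) = -10736*(-1)*(-1)/2 = -5368*1 = -5368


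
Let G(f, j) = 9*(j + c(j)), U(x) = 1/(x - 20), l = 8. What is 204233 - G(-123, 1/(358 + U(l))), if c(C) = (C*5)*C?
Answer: 753498157297/3689405 ≈ 2.0423e+5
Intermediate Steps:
c(C) = 5*C² (c(C) = (5*C)*C = 5*C²)
U(x) = 1/(-20 + x)
G(f, j) = 9*j + 45*j² (G(f, j) = 9*(j + 5*j²) = 9*j + 45*j²)
204233 - G(-123, 1/(358 + U(l))) = 204233 - 9*(1 + 5/(358 + 1/(-20 + 8)))/(358 + 1/(-20 + 8)) = 204233 - 9*(1 + 5/(358 + 1/(-12)))/(358 + 1/(-12)) = 204233 - 9*(1 + 5/(358 - 1/12))/(358 - 1/12) = 204233 - 9*(1 + 5/(4295/12))/4295/12 = 204233 - 9*12*(1 + 5*(12/4295))/4295 = 204233 - 9*12*(1 + 12/859)/4295 = 204233 - 9*12*871/(4295*859) = 204233 - 1*94068/3689405 = 204233 - 94068/3689405 = 753498157297/3689405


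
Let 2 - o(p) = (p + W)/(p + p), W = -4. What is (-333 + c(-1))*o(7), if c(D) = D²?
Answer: -4150/7 ≈ -592.86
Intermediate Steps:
o(p) = 2 - (-4 + p)/(2*p) (o(p) = 2 - (p - 4)/(p + p) = 2 - (-4 + p)/(2*p))
(-333 + c(-1))*o(7) = (-333 + (-1)²)*(3/2 + 2/7) = (-333 + 1)*(3/2 + 2*(⅐)) = -332*(3/2 + 2/7) = -332*25/14 = -4150/7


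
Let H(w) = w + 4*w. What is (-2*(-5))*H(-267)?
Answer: -13350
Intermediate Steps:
H(w) = 5*w
(-2*(-5))*H(-267) = (-2*(-5))*(5*(-267)) = 10*(-1335) = -13350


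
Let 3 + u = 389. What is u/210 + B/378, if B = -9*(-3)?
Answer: 401/210 ≈ 1.9095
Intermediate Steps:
u = 386 (u = -3 + 389 = 386)
B = 27
u/210 + B/378 = 386/210 + 27/378 = 386*(1/210) + 27*(1/378) = 193/105 + 1/14 = 401/210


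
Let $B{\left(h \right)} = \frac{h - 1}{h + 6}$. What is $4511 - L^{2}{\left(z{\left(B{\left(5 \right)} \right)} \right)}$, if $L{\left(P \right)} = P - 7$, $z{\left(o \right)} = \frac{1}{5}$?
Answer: $\frac{111619}{25} \approx 4464.8$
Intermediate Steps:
$B{\left(h \right)} = \frac{-1 + h}{6 + h}$
$z{\left(o \right)} = \frac{1}{5}$
$L{\left(P \right)} = -7 + P$
$4511 - L^{2}{\left(z{\left(B{\left(5 \right)} \right)} \right)} = 4511 - \left(-7 + \frac{1}{5}\right)^{2} = 4511 - \left(- \frac{34}{5}\right)^{2} = 4511 - \frac{1156}{25} = \frac{111619}{25}$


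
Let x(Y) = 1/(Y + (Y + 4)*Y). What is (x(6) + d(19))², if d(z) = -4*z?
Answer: 25150225/4356 ≈ 5773.7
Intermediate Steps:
x(Y) = 1/(Y + Y*(4 + Y)) (x(Y) = 1/(Y + (4 + Y)*Y) = 1/(Y + Y*(4 + Y)))
(x(6) + d(19))² = (1/(6*(5 + 6)) - 4*19)² = ((⅙)/11 - 76)² = ((⅙)*(1/11) - 76)² = (1/66 - 76)² = (-5015/66)² = 25150225/4356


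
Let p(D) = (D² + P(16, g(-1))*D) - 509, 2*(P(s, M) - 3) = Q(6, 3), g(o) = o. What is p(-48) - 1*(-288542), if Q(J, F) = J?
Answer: 290049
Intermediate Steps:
P(s, M) = 6 (P(s, M) = 3 + (½)*6 = 3 + 3 = 6)
p(D) = -509 + D² + 6*D (p(D) = (D² + 6*D) - 509 = -509 + D² + 6*D)
p(-48) - 1*(-288542) = (-509 + (-48)² + 6*(-48)) - 1*(-288542) = (-509 + 2304 - 288) + 288542 = 1507 + 288542 = 290049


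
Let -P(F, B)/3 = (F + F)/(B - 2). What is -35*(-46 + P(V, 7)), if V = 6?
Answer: 1862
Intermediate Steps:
P(F, B) = -6*F/(-2 + B) (P(F, B) = -3*(F + F)/(B - 2) = -3*2*F/(-2 + B) = -6*F/(-2 + B))
-35*(-46 + P(V, 7)) = -35*(-46 - 6*6/(-2 + 7)) = -35*(-46 - 6*6/5) = -35*(-46 - 6*6*⅕) = -35*(-46 - 36/5) = -35*(-266/5) = 1862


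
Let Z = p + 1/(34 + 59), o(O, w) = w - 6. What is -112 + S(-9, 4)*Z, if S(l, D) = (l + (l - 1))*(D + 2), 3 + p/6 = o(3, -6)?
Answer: 314550/31 ≈ 10147.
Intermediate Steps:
o(O, w) = -6 + w
p = -90 (p = -18 + 6*(-6 - 6) = -18 + 6*(-12) = -18 - 72 = -90)
S(l, D) = (-1 + 2*l)*(2 + D) (S(l, D) = (l + (-1 + l))*(2 + D) = (-1 + 2*l)*(2 + D))
Z = -8369/93 (Z = -90 + 1/(34 + 59) = -90 + 1/93 = -8369/93 ≈ -89.989)
-112 + S(-9, 4)*Z = -112 + (-2 - 1*4 + 4*(-9) + 2*4*(-9))*(-8369/93) = -112 + (-2 - 4 - 36 - 72)*(-8369/93) = -112 - 114*(-8369/93) = -112 + 318022/31 = 314550/31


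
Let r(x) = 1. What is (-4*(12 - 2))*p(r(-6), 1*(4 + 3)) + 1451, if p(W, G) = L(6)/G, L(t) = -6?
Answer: 10397/7 ≈ 1485.3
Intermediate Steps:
p(W, G) = -6/G
(-4*(12 - 2))*p(r(-6), 1*(4 + 3)) + 1451 = (-4*(12 - 2))*(-6/(4 + 3)) + 1451 = (-4*10)*(-6/(1*7)) + 1451 = -(-240)/7 + 1451 = -40*(-6/7) + 1451 = 240/7 + 1451 = 10397/7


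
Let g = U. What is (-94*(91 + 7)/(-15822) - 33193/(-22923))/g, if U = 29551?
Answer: 13636043/198477488889 ≈ 6.8703e-5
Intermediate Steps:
g = 29551
(-94*(91 + 7)/(-15822) - 33193/(-22923))/g = (-94*(91 + 7)/(-15822) - 33193/(-22923))/29551 = (-94*98*(-1/15822) - 33193*(-1/22923))*(1/29551) = (-9212*(-1/15822) + 33193/22923)*(1/29551) = (4606/7911 + 33193/22923)*(1/29551) = (13636043/6716439)*(1/29551) = 13636043/198477488889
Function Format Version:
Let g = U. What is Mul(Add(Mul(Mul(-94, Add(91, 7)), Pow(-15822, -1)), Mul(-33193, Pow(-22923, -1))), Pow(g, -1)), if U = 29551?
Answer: Rational(13636043, 198477488889) ≈ 6.8703e-5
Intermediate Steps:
g = 29551
Mul(Add(Mul(Mul(-94, Add(91, 7)), Pow(-15822, -1)), Mul(-33193, Pow(-22923, -1))), Pow(g, -1)) = Mul(Add(Mul(Mul(-94, Add(91, 7)), Pow(-15822, -1)), Mul(-33193, Pow(-22923, -1))), Pow(29551, -1)) = Mul(Add(Mul(Mul(-94, 98), Rational(-1, 15822)), Mul(-33193, Rational(-1, 22923))), Rational(1, 29551)) = Mul(Add(Mul(-9212, Rational(-1, 15822)), Rational(33193, 22923)), Rational(1, 29551)) = Mul(Add(Rational(4606, 7911), Rational(33193, 22923)), Rational(1, 29551)) = Mul(Rational(13636043, 6716439), Rational(1, 29551)) = Rational(13636043, 198477488889)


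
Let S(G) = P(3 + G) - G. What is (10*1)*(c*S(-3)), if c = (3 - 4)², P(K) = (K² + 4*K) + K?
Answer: 30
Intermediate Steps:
P(K) = K² + 5*K
S(G) = -G + (3 + G)*(8 + G) (S(G) = (3 + G)*(5 + (3 + G)) - G = (3 + G)*(8 + G) - G = -G + (3 + G)*(8 + G))
c = 1 (c = (-1)² = 1)
(10*1)*(c*S(-3)) = (10*1)*(1*(-1*(-3) + (3 - 3)*(8 - 3))) = 10*(1*(3 + 0*5)) = 10*(1*(3 + 0)) = 10*(1*3) = 10*3 = 30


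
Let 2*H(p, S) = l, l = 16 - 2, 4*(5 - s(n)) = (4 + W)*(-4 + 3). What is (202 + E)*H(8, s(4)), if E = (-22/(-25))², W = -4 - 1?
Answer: 887138/625 ≈ 1419.4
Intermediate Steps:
W = -5
E = 484/625 (E = (-22*(-1/25))² = (22/25)² = 484/625 ≈ 0.77440)
s(n) = 19/4 (s(n) = 5 - (4 - 5)*(-4 + 3)/4 = 5 - (-1)*(-1)/4 = 5 - ¼*1 = 5 - ¼ = 19/4)
l = 14
H(p, S) = 7 (H(p, S) = (½)*14 = 7)
(202 + E)*H(8, s(4)) = (202 + 484/625)*7 = (126734/625)*7 = 887138/625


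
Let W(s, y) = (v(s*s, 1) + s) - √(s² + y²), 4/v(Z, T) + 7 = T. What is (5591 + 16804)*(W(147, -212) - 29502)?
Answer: -657420155 - 22395*√66553 ≈ -6.6320e+8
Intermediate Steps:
v(Z, T) = 4/(-7 + T)
W(s, y) = -⅔ + s - √(s² + y²) (W(s, y) = (4/(-7 + 1) + s) - √(s² + y²) = (4/(-6) + s) - √(s² + y²) = (4*(-⅙) + s) - √(s² + y²) = (-⅔ + s) - √(s² + y²) = -⅔ + s - √(s² + y²))
(5591 + 16804)*(W(147, -212) - 29502) = (5591 + 16804)*((-⅔ + 147 - √(147² + (-212)²)) - 29502) = 22395*((-⅔ + 147 - √(21609 + 44944)) - 29502) = 22395*((-⅔ + 147 - √66553) - 29502) = 22395*((439/3 - √66553) - 29502) = 22395*(-88067/3 - √66553) = -657420155 - 22395*√66553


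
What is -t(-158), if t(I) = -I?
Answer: -158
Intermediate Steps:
-t(-158) = -(-1)*(-158) = -1*158 = -158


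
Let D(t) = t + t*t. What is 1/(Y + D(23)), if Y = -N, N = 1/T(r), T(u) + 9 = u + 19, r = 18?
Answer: 28/15455 ≈ 0.0018117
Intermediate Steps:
T(u) = 10 + u (T(u) = -9 + (u + 19) = -9 + (19 + u) = 10 + u)
D(t) = t + t²
N = 1/28 (N = 1/(10 + 18) = 1/28 ≈ 0.035714)
Y = -1/28 (Y = -1*1/28 = -1/28 ≈ -0.035714)
1/(Y + D(23)) = 1/(-1/28 + 23*(1 + 23)) = 1/(-1/28 + 23*24) = 1/(-1/28 + 552) = 1/(15455/28) = 28/15455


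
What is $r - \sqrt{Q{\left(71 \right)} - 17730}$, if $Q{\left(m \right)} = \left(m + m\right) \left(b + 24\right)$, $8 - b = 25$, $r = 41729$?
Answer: $41729 - 4 i \sqrt{1046} \approx 41729.0 - 129.37 i$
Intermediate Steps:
$b = -17$ ($b = 8 - 25 = -17$)
$Q{\left(m \right)} = 14 m$ ($Q{\left(m \right)} = \left(m + m\right) \left(-17 + 24\right) = 2 m 7 = 14 m$)
$r - \sqrt{Q{\left(71 \right)} - 17730} = 41729 - \sqrt{14 \cdot 71 - 17730} = 41729 - \sqrt{994 - 17730} = 41729 - \sqrt{-16736} = 41729 - 4 i \sqrt{1046}$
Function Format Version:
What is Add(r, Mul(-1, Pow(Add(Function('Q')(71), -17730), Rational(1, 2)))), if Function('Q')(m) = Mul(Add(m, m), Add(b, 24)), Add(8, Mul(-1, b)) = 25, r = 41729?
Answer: Add(41729, Mul(-4, I, Pow(1046, Rational(1, 2)))) ≈ Add(41729., Mul(-129.37, I))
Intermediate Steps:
b = -17 (b = Add(8, Mul(-1, 25)) = Add(8, -25) = -17)
Function('Q')(m) = Mul(14, m) (Function('Q')(m) = Mul(Add(m, m), Add(-17, 24)) = Mul(Mul(2, m), 7) = Mul(14, m))
Add(r, Mul(-1, Pow(Add(Function('Q')(71), -17730), Rational(1, 2)))) = Add(41729, Mul(-1, Pow(Add(Mul(14, 71), -17730), Rational(1, 2)))) = Add(41729, Mul(-1, Pow(Add(994, -17730), Rational(1, 2)))) = Add(41729, Mul(-1, Pow(-16736, Rational(1, 2)))) = Add(41729, Mul(-1, Mul(4, I, Pow(1046, Rational(1, 2))))) = Add(41729, Mul(-4, I, Pow(1046, Rational(1, 2))))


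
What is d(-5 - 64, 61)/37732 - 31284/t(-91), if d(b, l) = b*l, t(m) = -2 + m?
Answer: 393338817/1169692 ≈ 336.28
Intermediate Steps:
d(-5 - 64, 61)/37732 - 31284/t(-91) = ((-5 - 64)*61)/37732 - 31284/(-2 - 91) = -69*61*(1/37732) - 31284/(-93) = -4209*1/37732 - 31284*(-1/93) = -4209/37732 + 10428/31 = 393338817/1169692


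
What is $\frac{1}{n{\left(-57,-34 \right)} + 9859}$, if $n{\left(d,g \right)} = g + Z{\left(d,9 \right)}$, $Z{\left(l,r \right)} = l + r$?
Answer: $\frac{1}{9777} \approx 0.00010228$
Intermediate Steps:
$n{\left(d,g \right)} = 9 + d + g$ ($n{\left(d,g \right)} = g + \left(d + 9\right) = g + \left(9 + d\right) = 9 + d + g$)
$\frac{1}{n{\left(-57,-34 \right)} + 9859} = \frac{1}{\left(9 - 57 - 34\right) + 9859} = \frac{1}{-82 + 9859} = \frac{1}{9777}$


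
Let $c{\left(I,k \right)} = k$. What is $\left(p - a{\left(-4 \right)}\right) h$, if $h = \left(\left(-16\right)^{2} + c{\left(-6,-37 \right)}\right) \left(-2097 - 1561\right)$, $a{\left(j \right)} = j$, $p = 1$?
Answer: $-4005510$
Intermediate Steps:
$h = -801102$ ($h = \left(\left(-16\right)^{2} - 37\right) \left(-2097 - 1561\right) = \left(256 - 37\right) \left(-3658\right) = 219 \left(-3658\right) = -801102$)
$\left(p - a{\left(-4 \right)}\right) h = \left(1 - -4\right) \left(-801102\right) = \left(1 + 4\right) \left(-801102\right) = 5 \left(-801102\right) = -4005510$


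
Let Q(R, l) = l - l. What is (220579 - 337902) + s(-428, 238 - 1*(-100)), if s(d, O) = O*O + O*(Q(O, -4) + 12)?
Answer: 977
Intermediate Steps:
Q(R, l) = 0
s(d, O) = O² + 12*O (s(d, O) = O*O + O*(0 + 12) = O² + O*12 = O² + 12*O)
(220579 - 337902) + s(-428, 238 - 1*(-100)) = (220579 - 337902) + (238 - 1*(-100))*(12 + (238 - 1*(-100))) = -117323 + (238 + 100)*(12 + (238 + 100)) = -117323 + 338*(12 + 338) = -117323 + 338*350 = -117323 + 118300 = 977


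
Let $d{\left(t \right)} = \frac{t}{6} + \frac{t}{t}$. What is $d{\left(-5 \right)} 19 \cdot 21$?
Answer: $\frac{133}{2} \approx 66.5$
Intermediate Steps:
$d{\left(t \right)} = 1 + \frac{t}{6}$ ($d{\left(t \right)} = t \frac{1}{6} + 1 = \frac{t}{6} + 1 = 1 + \frac{t}{6}$)
$d{\left(-5 \right)} 19 \cdot 21 = \left(1 + \frac{1}{6} \left(-5\right)\right) 19 \cdot 21 = \left(1 - \frac{5}{6}\right) 19 \cdot 21 = \frac{1}{6} \cdot 19 \cdot 21 = \frac{19}{6} \cdot 21 = \frac{133}{2}$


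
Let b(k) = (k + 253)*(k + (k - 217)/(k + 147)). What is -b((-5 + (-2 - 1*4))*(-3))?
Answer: -411554/45 ≈ -9145.6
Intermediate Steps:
b(k) = (253 + k)*(k + (-217 + k)/(147 + k))
-b((-5 + (-2 - 1*4))*(-3)) = -(-54901 + ((-5 + (-2 - 1*4))*(-3))³ + 401*((-5 + (-2 - 1*4))*(-3))² + 37227*((-5 + (-2 - 1*4))*(-3)))/(147 + (-5 + (-2 - 1*4))*(-3)) = -(-54901 + ((-5 + (-2 - 4))*(-3))³ + 401*((-5 + (-2 - 4))*(-3))² + 37227*((-5 + (-2 - 4))*(-3)))/(147 + (-5 + (-2 - 4))*(-3)) = -(-54901 + ((-5 - 6)*(-3))³ + 401*((-5 - 6)*(-3))² + 37227*((-5 - 6)*(-3)))/(147 + (-5 - 6)*(-3)) = -(-54901 + (-11*(-3))³ + 401*(-11*(-3))² + 37227*(-11*(-3)))/(147 - 11*(-3)) = -(-54901 + 33³ + 401*33² + 37227*33)/(147 + 33) = -(-54901 + 35937 + 401*1089 + 1228491)/180 = -(-54901 + 35937 + 436689 + 1228491)/180 = -1646216/180 = -1*411554/45 = -411554/45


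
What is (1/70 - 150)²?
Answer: 110229001/4900 ≈ 22496.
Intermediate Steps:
(1/70 - 150)² = (-10499/70)² = 110229001/4900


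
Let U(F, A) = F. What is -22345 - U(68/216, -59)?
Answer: -1206647/54 ≈ -22345.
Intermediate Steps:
-22345 - U(68/216, -59) = -22345 - 68/216 = -22345 - 1*17/54 = -22345 - 17/54 = -1206647/54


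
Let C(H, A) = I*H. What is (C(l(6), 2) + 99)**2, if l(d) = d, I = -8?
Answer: 2601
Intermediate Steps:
C(H, A) = -8*H
(C(l(6), 2) + 99)**2 = (-8*6 + 99)**2 = (-48 + 99)**2 = 51**2 = 2601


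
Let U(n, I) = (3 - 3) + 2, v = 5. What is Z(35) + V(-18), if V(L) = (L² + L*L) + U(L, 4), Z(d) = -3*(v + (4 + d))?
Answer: 518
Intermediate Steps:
U(n, I) = 2 (U(n, I) = 0 + 2 = 2)
Z(d) = -27 - 3*d (Z(d) = -3*(5 + (4 + d)) = -3*(9 + d) = -27 - 3*d)
V(L) = 2 + 2*L² (V(L) = (L² + L*L) + 2 = (L² + L²) + 2 = 2*L² + 2 = 2 + 2*L²)
Z(35) + V(-18) = (-27 - 3*35) + (2 + 2*(-18)²) = (-27 - 105) + (2 + 2*324) = -132 + (2 + 648) = -132 + 650 = 518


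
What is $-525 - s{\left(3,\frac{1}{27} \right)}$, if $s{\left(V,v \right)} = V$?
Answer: $-528$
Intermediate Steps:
$-525 - s{\left(3,\frac{1}{27} \right)} = -525 - 3 = -528$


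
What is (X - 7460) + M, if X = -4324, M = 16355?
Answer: 4571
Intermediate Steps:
(X - 7460) + M = (-4324 - 7460) + 16355 = -11784 + 16355 = 4571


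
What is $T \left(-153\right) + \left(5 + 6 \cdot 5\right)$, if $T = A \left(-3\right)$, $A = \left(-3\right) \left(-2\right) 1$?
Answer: $2789$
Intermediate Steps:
$A = 6$ ($A = 6 \cdot 1 = 6$)
$T = -18$ ($T = 6 \left(-3\right) = -18$)
$T \left(-153\right) + \left(5 + 6 \cdot 5\right) = \left(-18\right) \left(-153\right) + \left(5 + 6 \cdot 5\right) = 2754 + \left(5 + 30\right) = 2754 + 35 = 2789$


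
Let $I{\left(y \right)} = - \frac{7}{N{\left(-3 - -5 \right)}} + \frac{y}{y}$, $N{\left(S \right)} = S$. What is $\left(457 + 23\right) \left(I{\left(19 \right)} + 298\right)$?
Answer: $141840$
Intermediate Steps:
$I{\left(y \right)} = - \frac{5}{2}$ ($I{\left(y \right)} = - \frac{7}{-3 - -5} + \frac{y}{y} = - \frac{7}{-3 + 5} + 1 = - \frac{7}{2} + 1 = - \frac{5}{2}$)
$\left(457 + 23\right) \left(I{\left(19 \right)} + 298\right) = \left(457 + 23\right) \left(- \frac{5}{2} + 298\right) = 480 \cdot \frac{591}{2} = 141840$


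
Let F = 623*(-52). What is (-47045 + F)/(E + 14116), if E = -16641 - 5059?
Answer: 79441/7584 ≈ 10.475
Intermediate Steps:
E = -21700
F = -32396
(-47045 + F)/(E + 14116) = (-47045 - 32396)/(-21700 + 14116) = -79441/(-7584) = -79441*(-1/7584) = 79441/7584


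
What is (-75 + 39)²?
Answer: 1296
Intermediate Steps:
(-75 + 39)² = (-36)² = 1296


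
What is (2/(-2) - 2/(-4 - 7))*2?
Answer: -18/11 ≈ -1.6364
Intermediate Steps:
(2/(-2) - 2/(-4 - 7))*2 = (2*(-½) - 2/(-11))*2 = (-1 - 2*(-1/11))*2 = (-1 + 2/11)*2 = -9/11*2 = -18/11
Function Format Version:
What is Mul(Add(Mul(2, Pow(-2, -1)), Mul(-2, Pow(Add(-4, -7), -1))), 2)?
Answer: Rational(-18, 11) ≈ -1.6364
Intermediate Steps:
Mul(Add(Mul(2, Pow(-2, -1)), Mul(-2, Pow(Add(-4, -7), -1))), 2) = Mul(Add(Mul(2, Rational(-1, 2)), Mul(-2, Pow(-11, -1))), 2) = Mul(Add(-1, Mul(-2, Rational(-1, 11))), 2) = Mul(Add(-1, Rational(2, 11)), 2) = Mul(Rational(-9, 11), 2) = Rational(-18, 11)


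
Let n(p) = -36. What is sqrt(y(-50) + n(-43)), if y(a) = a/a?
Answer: I*sqrt(35) ≈ 5.9161*I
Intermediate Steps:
y(a) = 1
sqrt(y(-50) + n(-43)) = sqrt(1 - 36) = sqrt(-35) = I*sqrt(35)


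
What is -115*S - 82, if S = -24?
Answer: 2678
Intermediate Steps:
-115*S - 82 = -115*(-24) - 82 = 2760 - 82 = 2678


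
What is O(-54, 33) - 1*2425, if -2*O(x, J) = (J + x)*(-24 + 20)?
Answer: -2467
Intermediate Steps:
O(x, J) = 2*J + 2*x (O(x, J) = -(J + x)*(-24 + 20)/2 = -(J + x)*(-4)/2 = -(-4*J - 4*x)/2 = 2*J + 2*x)
O(-54, 33) - 1*2425 = (2*33 + 2*(-54)) - 1*2425 = (66 - 108) - 2425 = -42 - 2425 = -2467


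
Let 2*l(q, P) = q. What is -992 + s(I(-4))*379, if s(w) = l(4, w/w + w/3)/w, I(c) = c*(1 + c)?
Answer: -5573/6 ≈ -928.83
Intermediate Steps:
l(q, P) = q/2
s(w) = 2/w (s(w) = ((½)*4)/w = 2/w)
-992 + s(I(-4))*379 = -992 + (2/((-4*(1 - 4))))*379 = -992 + (2/((-4*(-3))))*379 = -992 + (2/12)*379 = -992 + (2*(1/12))*379 = -992 + (⅙)*379 = -992 + 379/6 = -5573/6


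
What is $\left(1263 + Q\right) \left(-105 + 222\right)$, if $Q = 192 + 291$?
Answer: $204282$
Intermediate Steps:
$Q = 483$
$\left(1263 + Q\right) \left(-105 + 222\right) = \left(1263 + 483\right) \left(-105 + 222\right) = 1746 \cdot 117 = 204282$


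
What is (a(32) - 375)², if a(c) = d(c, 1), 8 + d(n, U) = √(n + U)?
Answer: (383 - √33)² ≈ 1.4232e+5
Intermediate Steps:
d(n, U) = -8 + √(U + n) (d(n, U) = -8 + √(n + U) = -8 + √(U + n))
a(c) = -8 + √(1 + c)
(a(32) - 375)² = ((-8 + √(1 + 32)) - 375)² = ((-8 + √33) - 375)² = (-383 + √33)²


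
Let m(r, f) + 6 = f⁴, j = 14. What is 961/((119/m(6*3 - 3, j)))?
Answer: 36912010/119 ≈ 3.1019e+5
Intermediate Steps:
m(r, f) = -6 + f⁴
961/((119/m(6*3 - 3, j))) = 961/((119/(-6 + 14⁴))) = 961/((119/(-6 + 38416))) = 961/((119/38410)) = 961/((119*(1/38410))) = 961/(119/38410) = 961*(38410/119) = 36912010/119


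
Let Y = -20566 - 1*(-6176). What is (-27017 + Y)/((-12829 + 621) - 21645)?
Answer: 41407/33853 ≈ 1.2231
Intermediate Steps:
Y = -14390 (Y = -20566 + 6176 = -14390)
(-27017 + Y)/((-12829 + 621) - 21645) = (-27017 - 14390)/((-12829 + 621) - 21645) = -41407/(-12208 - 21645) = -41407/(-33853) = -41407*(-1/33853) = 41407/33853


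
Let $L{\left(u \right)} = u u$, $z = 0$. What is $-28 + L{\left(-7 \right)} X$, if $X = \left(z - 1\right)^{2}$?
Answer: $21$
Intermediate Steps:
$L{\left(u \right)} = u^{2}$
$X = 1$ ($X = \left(0 - 1\right)^{2} = \left(-1\right)^{2} = 1$)
$-28 + L{\left(-7 \right)} X = -28 + \left(-7\right)^{2} \cdot 1 = -28 + 49 \cdot 1 = -28 + 49 = 21$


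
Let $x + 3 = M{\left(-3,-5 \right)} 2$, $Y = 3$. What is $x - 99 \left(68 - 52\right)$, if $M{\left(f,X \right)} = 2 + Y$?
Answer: $-1577$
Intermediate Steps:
$M{\left(f,X \right)} = 5$ ($M{\left(f,X \right)} = 2 + 3 = 5$)
$x = 7$ ($x = -3 + 5 \cdot 2 = -3 + 10 = 7$)
$x - 99 \left(68 - 52\right) = 7 - 99 \left(68 - 52\right) = 7 - 1584 = -1577$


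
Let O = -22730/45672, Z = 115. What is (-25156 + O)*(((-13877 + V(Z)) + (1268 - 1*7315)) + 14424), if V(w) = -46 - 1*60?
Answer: 1610250008143/11418 ≈ 1.4103e+8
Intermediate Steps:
O = -11365/22836 (O = -22730*1/45672 = -11365/22836 ≈ -0.49768)
V(w) = -106 (V(w) = -46 - 60 = -106)
(-25156 + O)*(((-13877 + V(Z)) + (1268 - 1*7315)) + 14424) = (-25156 - 11365/22836)*(((-13877 - 106) + (1268 - 1*7315)) + 14424) = -574473781*((-13983 + (1268 - 7315)) + 14424)/22836 = -574473781*((-13983 - 6047) + 14424)/22836 = -574473781*(-20030 + 14424)/22836 = -574473781/22836*(-5606) = 1610250008143/11418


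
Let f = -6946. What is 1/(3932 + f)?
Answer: -1/3014 ≈ -0.00033179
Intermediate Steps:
1/(3932 + f) = 1/(3932 - 6946) = 1/(-3014) = -1/3014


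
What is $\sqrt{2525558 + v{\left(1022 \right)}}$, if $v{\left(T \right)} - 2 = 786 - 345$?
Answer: $\sqrt{2526001} \approx 1589.3$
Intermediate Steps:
$v{\left(T \right)} = 443$ ($v{\left(T \right)} = 2 + \left(786 - 345\right) = 2 + 441 = 443$)
$\sqrt{2525558 + v{\left(1022 \right)}} = \sqrt{2525558 + 443} = \sqrt{2526001}$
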